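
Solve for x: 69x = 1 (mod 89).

Step 1: We need x such that 69 * x = 1 (mod 89).
Step 2: Using the extended Euclidean algorithm or trial:
  69 * 40 = 2760 = 31 * 89 + 1.
Step 3: Since 2760 mod 89 = 1, the inverse is x = 40.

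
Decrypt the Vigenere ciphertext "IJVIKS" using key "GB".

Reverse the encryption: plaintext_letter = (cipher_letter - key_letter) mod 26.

Step 1: Extend key: GBGBGB
Step 2: Decrypt each letter (c - k) mod 26:
  I(8) - G(6) = (8-6) mod 26 = 2 = C
  J(9) - B(1) = (9-1) mod 26 = 8 = I
  V(21) - G(6) = (21-6) mod 26 = 15 = P
  I(8) - B(1) = (8-1) mod 26 = 7 = H
  K(10) - G(6) = (10-6) mod 26 = 4 = E
  S(18) - B(1) = (18-1) mod 26 = 17 = R
Plaintext: CIPHER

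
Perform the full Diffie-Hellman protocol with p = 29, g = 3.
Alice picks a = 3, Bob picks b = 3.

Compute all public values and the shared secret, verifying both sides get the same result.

Step 1: A = g^a mod p = 3^3 mod 29 = 27.
Step 2: B = g^b mod p = 3^3 mod 29 = 27.
Step 3: Alice computes s = B^a mod p = 27^3 mod 29 = 21.
Step 4: Bob computes s = A^b mod p = 27^3 mod 29 = 21.
Both sides agree: shared secret = 21.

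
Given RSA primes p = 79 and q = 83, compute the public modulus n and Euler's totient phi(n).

Step 1: n = p * q = 79 * 83 = 6557.
Step 2: phi(n) = (p-1)(q-1) = 78 * 82 = 6396.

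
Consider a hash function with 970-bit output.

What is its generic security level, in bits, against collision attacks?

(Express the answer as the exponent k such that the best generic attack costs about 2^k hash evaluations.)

Step 1: The hash has a 970-bit output.
Step 2: Collision resistance means it should be infeasible to find any x != y with h(x) = h(y).
By the birthday bound, a generic collision search succeeds after about sqrt(2^970) = 2^(970/2) = 2^485 evaluations.
Step 3: Security level = 485 bits.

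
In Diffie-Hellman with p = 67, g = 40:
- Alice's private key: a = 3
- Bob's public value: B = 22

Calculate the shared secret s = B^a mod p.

Step 1: s = B^a mod p = 22^3 mod 67.
  22^1 mod 67 = 22
  22^2 mod 67 = (22 * 22) mod 67 = 15
  22^3 mod 67 = (15 * 22) mod 67 = 62
Result: shared secret = 62.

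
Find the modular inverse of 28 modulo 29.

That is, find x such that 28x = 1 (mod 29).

Step 1: We need x such that 28 * x = 1 (mod 29).
Step 2: Using the extended Euclidean algorithm or trial:
  28 * 28 = 784 = 27 * 29 + 1.
Step 3: Since 784 mod 29 = 1, the inverse is x = 28.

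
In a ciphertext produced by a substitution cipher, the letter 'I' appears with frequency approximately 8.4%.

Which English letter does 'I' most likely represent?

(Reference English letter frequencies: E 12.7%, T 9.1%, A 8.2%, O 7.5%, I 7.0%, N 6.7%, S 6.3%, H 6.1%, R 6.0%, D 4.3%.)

Step 1: The observed frequency is 8.4%.
Step 2: Compare with English frequencies:
  E: 12.7% (difference: 4.3%)
  T: 9.1% (difference: 0.7%)
  A: 8.2% (difference: 0.2%) <-- closest
  O: 7.5% (difference: 0.9%)
  I: 7.0% (difference: 1.4%)
  N: 6.7% (difference: 1.7%)
  S: 6.3% (difference: 2.1%)
  H: 6.1% (difference: 2.3%)
  R: 6.0% (difference: 2.4%)
  D: 4.3% (difference: 4.1%)
Step 3: 'I' most likely represents 'A' (frequency 8.2%).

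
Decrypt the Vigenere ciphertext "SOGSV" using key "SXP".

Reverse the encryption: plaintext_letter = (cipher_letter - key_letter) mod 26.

Step 1: Extend key: SXPSX
Step 2: Decrypt each letter (c - k) mod 26:
  S(18) - S(18) = (18-18) mod 26 = 0 = A
  O(14) - X(23) = (14-23) mod 26 = 17 = R
  G(6) - P(15) = (6-15) mod 26 = 17 = R
  S(18) - S(18) = (18-18) mod 26 = 0 = A
  V(21) - X(23) = (21-23) mod 26 = 24 = Y
Plaintext: ARRAY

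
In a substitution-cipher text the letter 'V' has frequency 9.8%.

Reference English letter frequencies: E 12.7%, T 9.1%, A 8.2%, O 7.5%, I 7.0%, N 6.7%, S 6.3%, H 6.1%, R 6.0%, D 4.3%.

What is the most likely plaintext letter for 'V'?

Step 1: The observed frequency is 9.8%.
Step 2: Compare with English frequencies:
  E: 12.7% (difference: 2.9%)
  T: 9.1% (difference: 0.7%) <-- closest
  A: 8.2% (difference: 1.6%)
  O: 7.5% (difference: 2.3%)
  I: 7.0% (difference: 2.8%)
  N: 6.7% (difference: 3.1%)
  S: 6.3% (difference: 3.5%)
  H: 6.1% (difference: 3.7%)
  R: 6.0% (difference: 3.8%)
  D: 4.3% (difference: 5.5%)
Step 3: 'V' most likely represents 'T' (frequency 9.1%).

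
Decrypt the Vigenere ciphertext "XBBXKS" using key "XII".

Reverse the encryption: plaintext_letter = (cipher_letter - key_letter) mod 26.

Step 1: Extend key: XIIXII
Step 2: Decrypt each letter (c - k) mod 26:
  X(23) - X(23) = (23-23) mod 26 = 0 = A
  B(1) - I(8) = (1-8) mod 26 = 19 = T
  B(1) - I(8) = (1-8) mod 26 = 19 = T
  X(23) - X(23) = (23-23) mod 26 = 0 = A
  K(10) - I(8) = (10-8) mod 26 = 2 = C
  S(18) - I(8) = (18-8) mod 26 = 10 = K
Plaintext: ATTACK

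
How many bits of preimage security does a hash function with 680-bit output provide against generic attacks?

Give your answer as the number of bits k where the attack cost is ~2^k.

Step 1: The hash has a 680-bit output.
Step 2: Preimage resistance means: given a digest h(x), it should be infeasible to find any input that hashes to it.
With a 680-bit output there are 2^680 possible digests, so a generic brute-force preimage search costs about 2^680 evaluations.
Step 3: Security level = 680 bits.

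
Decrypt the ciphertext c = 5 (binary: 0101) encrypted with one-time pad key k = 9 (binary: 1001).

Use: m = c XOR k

Step 1: XOR ciphertext with key:
  Ciphertext: 0101
  Key:        1001
  XOR:        1100
Step 2: Plaintext = 1100 = 12 in decimal.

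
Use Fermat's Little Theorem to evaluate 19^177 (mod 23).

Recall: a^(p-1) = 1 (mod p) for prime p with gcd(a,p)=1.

Step 1: Since 23 is prime, by Fermat's Little Theorem: 19^22 = 1 (mod 23).
Step 2: Reduce exponent: 177 mod 22 = 1.
Step 3: So 19^177 = 19^1 (mod 23).
Step 4: 19^1 mod 23 = 19.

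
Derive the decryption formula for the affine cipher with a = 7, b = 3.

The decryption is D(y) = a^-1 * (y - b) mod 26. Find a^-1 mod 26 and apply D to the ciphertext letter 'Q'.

Step 1: Find a^-1, the modular inverse of 7 mod 26.
Step 2: We need 7 * a^-1 = 1 (mod 26).
Step 3: 7 * 15 = 105 = 4 * 26 + 1, so a^-1 = 15.
Step 4: D(y) = 15(y - 3) mod 26.
Step 5: Apply to 'Q' (y = 16): D(16) = 15 * (16 - 3) mod 26 = 15 * 13 mod 26 = 13 -> 'N'.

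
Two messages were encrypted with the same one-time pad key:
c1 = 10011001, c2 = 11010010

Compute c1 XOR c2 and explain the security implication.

Step 1: c1 XOR c2 = (m1 XOR k) XOR (m2 XOR k).
Step 2: By XOR associativity/commutativity: = m1 XOR m2 XOR k XOR k = m1 XOR m2.
Step 3: 10011001 XOR 11010010 = 01001011 = 75.
Step 4: The key cancels out! An attacker learns m1 XOR m2 = 75, revealing the relationship between plaintexts.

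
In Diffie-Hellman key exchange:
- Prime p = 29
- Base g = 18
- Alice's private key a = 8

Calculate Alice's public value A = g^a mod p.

Step 1: A = g^a mod p = 18^8 mod 29.
  18^1 mod 29 = 18
  18^2 mod 29 = (18 * 18) mod 29 = 5
  18^3 mod 29 = (5 * 18) mod 29 = 3
  18^4 mod 29 = (3 * 18) mod 29 = 25
  18^5 mod 29 = (25 * 18) mod 29 = 15
  18^6 mod 29 = (15 * 18) mod 29 = 9
  18^7 mod 29 = (9 * 18) mod 29 = 17
  18^8 mod 29 = (17 * 18) mod 29 = 16
Result: A = 16.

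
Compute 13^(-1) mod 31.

Step 1: We need x such that 13 * x = 1 (mod 31).
Step 2: Using the extended Euclidean algorithm or trial:
  13 * 12 = 156 = 5 * 31 + 1.
Step 3: Since 156 mod 31 = 1, the inverse is x = 12.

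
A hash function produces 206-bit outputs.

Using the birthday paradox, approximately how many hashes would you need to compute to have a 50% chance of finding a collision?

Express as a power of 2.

Step 1: The birthday paradox gives collision probability ~50% after sqrt(2^n) = 2^(n/2) hashes.
Step 2: For 206-bit output: 2^(206/2) = 2^103.
Step 3: Approximately 2^103 hash computations needed.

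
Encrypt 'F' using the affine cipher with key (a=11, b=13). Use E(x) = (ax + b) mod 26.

Step 1: Convert 'F' to number: x = 5.
Step 2: E(5) = (11 * 5 + 13) mod 26 = 68 mod 26 = 16.
Step 3: Convert 16 back to letter: Q.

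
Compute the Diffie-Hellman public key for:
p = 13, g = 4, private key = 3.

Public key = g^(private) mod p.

Step 1: A = g^a mod p = 4^3 mod 13.
  4^1 mod 13 = 4
  4^2 mod 13 = (4 * 4) mod 13 = 3
  4^3 mod 13 = (3 * 4) mod 13 = 12
Result: A = 12.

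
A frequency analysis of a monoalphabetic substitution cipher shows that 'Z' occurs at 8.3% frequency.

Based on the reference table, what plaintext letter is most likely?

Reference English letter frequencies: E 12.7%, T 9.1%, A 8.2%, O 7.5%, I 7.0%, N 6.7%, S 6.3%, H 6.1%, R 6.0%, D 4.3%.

Step 1: The observed frequency is 8.3%.
Step 2: Compare with English frequencies:
  E: 12.7% (difference: 4.4%)
  T: 9.1% (difference: 0.8%)
  A: 8.2% (difference: 0.1%) <-- closest
  O: 7.5% (difference: 0.8%)
  I: 7.0% (difference: 1.3%)
  N: 6.7% (difference: 1.6%)
  S: 6.3% (difference: 2.0%)
  H: 6.1% (difference: 2.2%)
  R: 6.0% (difference: 2.3%)
  D: 4.3% (difference: 4.0%)
Step 3: 'Z' most likely represents 'A' (frequency 8.2%).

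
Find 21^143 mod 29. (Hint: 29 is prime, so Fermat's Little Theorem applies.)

Step 1: Since 29 is prime, by Fermat's Little Theorem: 21^28 = 1 (mod 29).
Step 2: Reduce exponent: 143 mod 28 = 3.
Step 3: So 21^143 = 21^3 (mod 29).
Step 4: 21^3 mod 29 = 10.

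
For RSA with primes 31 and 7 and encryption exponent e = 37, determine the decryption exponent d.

Step 1: n = 31 * 7 = 217.
Step 2: phi(n) = 30 * 6 = 180.
Step 3: Find d such that 37 * d = 1 (mod 180).
Step 4: d = 37^(-1) mod 180 = 73.
Verification: 37 * 73 = 2701 = 15 * 180 + 1.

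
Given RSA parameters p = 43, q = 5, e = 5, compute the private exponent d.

Step 1: n = 43 * 5 = 215.
Step 2: phi(n) = 42 * 4 = 168.
Step 3: Find d such that 5 * d = 1 (mod 168).
Step 4: d = 5^(-1) mod 168 = 101.
Verification: 5 * 101 = 505 = 3 * 168 + 1.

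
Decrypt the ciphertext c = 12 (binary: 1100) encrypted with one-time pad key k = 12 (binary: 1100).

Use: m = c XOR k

Step 1: XOR ciphertext with key:
  Ciphertext: 1100
  Key:        1100
  XOR:        0000
Step 2: Plaintext = 0000 = 0 in decimal.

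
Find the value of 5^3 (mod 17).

Step 1: Compute 5^3 mod 17 step by step, reducing modulo 17 at each step.
  5^1 mod 17 = 5
  5^2 mod 17 = (5 * 5) mod 17 = 8
  5^3 mod 17 = (8 * 5) mod 17 = 6
Step 2: Result = 6.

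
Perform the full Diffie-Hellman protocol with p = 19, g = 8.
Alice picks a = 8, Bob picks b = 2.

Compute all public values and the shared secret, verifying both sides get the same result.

Step 1: A = g^a mod p = 8^8 mod 19 = 7.
Step 2: B = g^b mod p = 8^2 mod 19 = 7.
Step 3: Alice computes s = B^a mod p = 7^8 mod 19 = 11.
Step 4: Bob computes s = A^b mod p = 7^2 mod 19 = 11.
Both sides agree: shared secret = 11.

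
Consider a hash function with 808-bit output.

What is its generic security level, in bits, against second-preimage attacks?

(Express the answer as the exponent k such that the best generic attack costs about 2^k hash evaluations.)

Step 1: The hash has a 808-bit output.
Step 2: Second-preimage resistance means: given a specific input x, it should be infeasible to find a different y with h(y) = h(x).
With a 808-bit output, a generic search for a second preimage costs about 2^808 evaluations (each trial matches the fixed target with probability 2^-808).
Step 3: Security level = 808 bits.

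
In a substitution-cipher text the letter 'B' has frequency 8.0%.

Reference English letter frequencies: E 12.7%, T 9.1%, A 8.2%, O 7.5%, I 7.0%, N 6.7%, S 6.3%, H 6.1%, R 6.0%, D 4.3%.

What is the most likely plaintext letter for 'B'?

Step 1: The observed frequency is 8.0%.
Step 2: Compare with English frequencies:
  E: 12.7% (difference: 4.7%)
  T: 9.1% (difference: 1.1%)
  A: 8.2% (difference: 0.2%) <-- closest
  O: 7.5% (difference: 0.5%)
  I: 7.0% (difference: 1.0%)
  N: 6.7% (difference: 1.3%)
  S: 6.3% (difference: 1.7%)
  H: 6.1% (difference: 1.9%)
  R: 6.0% (difference: 2.0%)
  D: 4.3% (difference: 3.7%)
Step 3: 'B' most likely represents 'A' (frequency 8.2%).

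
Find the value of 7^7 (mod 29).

Step 1: Compute 7^7 mod 29 step by step, reducing modulo 29 at each step.
  7^1 mod 29 = 7
  7^2 mod 29 = (7 * 7) mod 29 = 20
  7^3 mod 29 = (20 * 7) mod 29 = 24
  7^4 mod 29 = (24 * 7) mod 29 = 23
  7^5 mod 29 = (23 * 7) mod 29 = 16
  7^6 mod 29 = (16 * 7) mod 29 = 25
  7^7 mod 29 = (25 * 7) mod 29 = 1
Step 2: Result = 1.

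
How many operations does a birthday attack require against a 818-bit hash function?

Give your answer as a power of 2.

Step 1: The birthday paradox gives collision probability ~50% after sqrt(2^n) = 2^(n/2) hashes.
Step 2: For 818-bit output: 2^(818/2) = 2^409.
Step 3: Approximately 2^409 hash computations needed.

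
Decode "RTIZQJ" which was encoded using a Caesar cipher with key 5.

Step 1: Reverse the shift by subtracting 5 from each letter position.
  R (position 17) -> position (17-5) mod 26 = 12 -> M
  T (position 19) -> position (19-5) mod 26 = 14 -> O
  I (position 8) -> position (8-5) mod 26 = 3 -> D
  Z (position 25) -> position (25-5) mod 26 = 20 -> U
  Q (position 16) -> position (16-5) mod 26 = 11 -> L
  J (position 9) -> position (9-5) mod 26 = 4 -> E
Decrypted message: MODULE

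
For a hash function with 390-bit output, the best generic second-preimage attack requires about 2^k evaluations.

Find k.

Step 1: The hash has a 390-bit output.
Step 2: Second-preimage resistance means: given a specific input x, it should be infeasible to find a different y with h(y) = h(x).
With a 390-bit output, a generic search for a second preimage costs about 2^390 evaluations (each trial matches the fixed target with probability 2^-390).
Step 3: Security level = 390 bits.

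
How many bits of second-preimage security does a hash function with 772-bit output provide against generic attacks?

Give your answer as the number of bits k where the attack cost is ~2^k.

Step 1: The hash has a 772-bit output.
Step 2: Second-preimage resistance means: given a specific input x, it should be infeasible to find a different y with h(y) = h(x).
With a 772-bit output, a generic search for a second preimage costs about 2^772 evaluations (each trial matches the fixed target with probability 2^-772).
Step 3: Security level = 772 bits.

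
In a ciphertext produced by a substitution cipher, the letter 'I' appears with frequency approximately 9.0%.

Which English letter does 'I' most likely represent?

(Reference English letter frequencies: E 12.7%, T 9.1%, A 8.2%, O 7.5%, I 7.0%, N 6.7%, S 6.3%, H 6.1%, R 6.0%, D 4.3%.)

Step 1: The observed frequency is 9.0%.
Step 2: Compare with English frequencies:
  E: 12.7% (difference: 3.7%)
  T: 9.1% (difference: 0.1%) <-- closest
  A: 8.2% (difference: 0.8%)
  O: 7.5% (difference: 1.5%)
  I: 7.0% (difference: 2.0%)
  N: 6.7% (difference: 2.3%)
  S: 6.3% (difference: 2.7%)
  H: 6.1% (difference: 2.9%)
  R: 6.0% (difference: 3.0%)
  D: 4.3% (difference: 4.7%)
Step 3: 'I' most likely represents 'T' (frequency 9.1%).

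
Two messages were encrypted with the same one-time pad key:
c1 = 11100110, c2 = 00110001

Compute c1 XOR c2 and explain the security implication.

Step 1: c1 XOR c2 = (m1 XOR k) XOR (m2 XOR k).
Step 2: By XOR associativity/commutativity: = m1 XOR m2 XOR k XOR k = m1 XOR m2.
Step 3: 11100110 XOR 00110001 = 11010111 = 215.
Step 4: The key cancels out! An attacker learns m1 XOR m2 = 215, revealing the relationship between plaintexts.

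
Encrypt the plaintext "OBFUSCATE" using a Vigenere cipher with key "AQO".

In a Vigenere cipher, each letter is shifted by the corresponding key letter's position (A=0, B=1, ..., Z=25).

Step 1: Repeat key to match plaintext length:
  Plaintext: OBFUSCATE
  Key:       AQOAQOAQO
Step 2: Encrypt each letter:
  O(14) + A(0) = (14+0) mod 26 = 14 = O
  B(1) + Q(16) = (1+16) mod 26 = 17 = R
  F(5) + O(14) = (5+14) mod 26 = 19 = T
  U(20) + A(0) = (20+0) mod 26 = 20 = U
  S(18) + Q(16) = (18+16) mod 26 = 8 = I
  C(2) + O(14) = (2+14) mod 26 = 16 = Q
  A(0) + A(0) = (0+0) mod 26 = 0 = A
  T(19) + Q(16) = (19+16) mod 26 = 9 = J
  E(4) + O(14) = (4+14) mod 26 = 18 = S
Ciphertext: ORTUIQAJS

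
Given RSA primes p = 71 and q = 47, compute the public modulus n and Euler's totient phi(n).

Step 1: n = p * q = 71 * 47 = 3337.
Step 2: phi(n) = (p-1)(q-1) = 70 * 46 = 3220.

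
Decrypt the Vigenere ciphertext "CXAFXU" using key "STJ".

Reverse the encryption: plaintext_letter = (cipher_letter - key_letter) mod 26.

Step 1: Extend key: STJSTJ
Step 2: Decrypt each letter (c - k) mod 26:
  C(2) - S(18) = (2-18) mod 26 = 10 = K
  X(23) - T(19) = (23-19) mod 26 = 4 = E
  A(0) - J(9) = (0-9) mod 26 = 17 = R
  F(5) - S(18) = (5-18) mod 26 = 13 = N
  X(23) - T(19) = (23-19) mod 26 = 4 = E
  U(20) - J(9) = (20-9) mod 26 = 11 = L
Plaintext: KERNEL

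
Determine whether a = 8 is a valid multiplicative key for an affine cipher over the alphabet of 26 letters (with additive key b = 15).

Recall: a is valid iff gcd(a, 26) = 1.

Step 1: Compute gcd(8, 26).
Step 2: gcd(8, 26) = 2.
Since gcd = 2 != 1, 8 shares a common factor with 26, so it cannot be used.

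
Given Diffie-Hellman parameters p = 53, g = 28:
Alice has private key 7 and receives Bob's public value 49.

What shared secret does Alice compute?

Step 1: s = B^a mod p = 49^7 mod 53.
  49^1 mod 53 = 49
  49^2 mod 53 = (49 * 49) mod 53 = 16
  49^3 mod 53 = (16 * 49) mod 53 = 42
  49^4 mod 53 = (42 * 49) mod 53 = 44
  49^5 mod 53 = (44 * 49) mod 53 = 36
  49^6 mod 53 = (36 * 49) mod 53 = 15
  49^7 mod 53 = (15 * 49) mod 53 = 46
Result: shared secret = 46.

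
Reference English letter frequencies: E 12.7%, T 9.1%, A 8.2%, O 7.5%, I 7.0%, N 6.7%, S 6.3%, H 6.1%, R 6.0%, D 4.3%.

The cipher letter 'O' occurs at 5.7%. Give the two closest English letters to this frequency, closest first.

Step 1: Observed frequency of 'O' is 5.7%.
Step 2: Compute distances to each reference frequency and sort:
  R (6.0%): difference = 0.3% <-- BEST
  H (6.1%): difference = 0.4% <-- RUNNER-UP
  S (6.3%): difference = 0.6%
  N (6.7%): difference = 1.0%
  I (7.0%): difference = 1.3%
Step 3: Most likely is 'R' (6.0%, diff 0.3%); second most likely is 'H' (6.1%, diff 0.4%).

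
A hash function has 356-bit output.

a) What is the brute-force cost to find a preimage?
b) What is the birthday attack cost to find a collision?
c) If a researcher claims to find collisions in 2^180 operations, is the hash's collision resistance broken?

Step 1: Preimage resistance requires brute-force of 2^356 operations.
Step 2: Collision resistance (birthday bound) = 2^(356/2) = 2^178.
Step 3: The claimed attack costs 2^180 operations.
Step 4: Since 2^180 >= 2^178, the claimed attack is no faster than the generic birthday attack, so this does not break collision resistance.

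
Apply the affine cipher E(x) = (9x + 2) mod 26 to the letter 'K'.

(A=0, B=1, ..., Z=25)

Step 1: Convert 'K' to number: x = 10.
Step 2: E(10) = (9 * 10 + 2) mod 26 = 92 mod 26 = 14.
Step 3: Convert 14 back to letter: O.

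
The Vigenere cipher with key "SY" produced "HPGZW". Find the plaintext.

Step 1: Extend key: SYSYS
Step 2: Decrypt each letter (c - k) mod 26:
  H(7) - S(18) = (7-18) mod 26 = 15 = P
  P(15) - Y(24) = (15-24) mod 26 = 17 = R
  G(6) - S(18) = (6-18) mod 26 = 14 = O
  Z(25) - Y(24) = (25-24) mod 26 = 1 = B
  W(22) - S(18) = (22-18) mod 26 = 4 = E
Plaintext: PROBE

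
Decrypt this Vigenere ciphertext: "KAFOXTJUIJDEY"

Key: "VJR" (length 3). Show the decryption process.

Step 1: Key 'VJR' has length 3. Extended key: VJRVJRVJRVJRV
Step 2: Decrypt each position:
  K(10) - V(21) = 15 = P
  A(0) - J(9) = 17 = R
  F(5) - R(17) = 14 = O
  O(14) - V(21) = 19 = T
  X(23) - J(9) = 14 = O
  T(19) - R(17) = 2 = C
  J(9) - V(21) = 14 = O
  U(20) - J(9) = 11 = L
  I(8) - R(17) = 17 = R
  J(9) - V(21) = 14 = O
  D(3) - J(9) = 20 = U
  E(4) - R(17) = 13 = N
  Y(24) - V(21) = 3 = D
Plaintext: PROTOCOLROUND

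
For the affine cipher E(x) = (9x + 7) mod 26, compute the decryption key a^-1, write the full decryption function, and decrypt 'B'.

Step 1: Find a^-1, the modular inverse of 9 mod 26.
Step 2: We need 9 * a^-1 = 1 (mod 26).
Step 3: 9 * 3 = 27 = 1 * 26 + 1, so a^-1 = 3.
Step 4: D(y) = 3(y - 7) mod 26.
Step 5: Apply to 'B' (y = 1): D(1) = 3 * (1 - 7) mod 26 = 3 * -6 mod 26 = 8 -> 'I'.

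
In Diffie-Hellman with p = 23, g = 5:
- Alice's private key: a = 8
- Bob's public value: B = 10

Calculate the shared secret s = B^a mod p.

Step 1: s = B^a mod p = 10^8 mod 23.
  10^1 mod 23 = 10
  10^2 mod 23 = (10 * 10) mod 23 = 8
  10^3 mod 23 = (8 * 10) mod 23 = 11
  10^4 mod 23 = (11 * 10) mod 23 = 18
  10^5 mod 23 = (18 * 10) mod 23 = 19
  10^6 mod 23 = (19 * 10) mod 23 = 6
  10^7 mod 23 = (6 * 10) mod 23 = 14
  10^8 mod 23 = (14 * 10) mod 23 = 2
Result: shared secret = 2.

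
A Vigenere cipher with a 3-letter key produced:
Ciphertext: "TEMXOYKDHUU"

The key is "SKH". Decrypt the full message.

Step 1: Key 'SKH' has length 3. Extended key: SKHSKHSKHSK
Step 2: Decrypt each position:
  T(19) - S(18) = 1 = B
  E(4) - K(10) = 20 = U
  M(12) - H(7) = 5 = F
  X(23) - S(18) = 5 = F
  O(14) - K(10) = 4 = E
  Y(24) - H(7) = 17 = R
  K(10) - S(18) = 18 = S
  D(3) - K(10) = 19 = T
  H(7) - H(7) = 0 = A
  U(20) - S(18) = 2 = C
  U(20) - K(10) = 10 = K
Plaintext: BUFFERSTACK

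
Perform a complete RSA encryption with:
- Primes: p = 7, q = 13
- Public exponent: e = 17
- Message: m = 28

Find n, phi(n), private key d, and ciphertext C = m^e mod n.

Step 1: n = 7 * 13 = 91.
Step 2: phi(n) = (7-1)(13-1) = 6 * 12 = 72.
Step 3: Find d = 17^(-1) mod 72 = 17.
  Verify: 17 * 17 = 289 = 1 (mod 72).
Step 4: C = 28^17 mod 91 = 84.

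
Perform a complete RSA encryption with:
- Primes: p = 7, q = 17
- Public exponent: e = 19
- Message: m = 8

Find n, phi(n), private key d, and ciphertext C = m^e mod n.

Step 1: n = 7 * 17 = 119.
Step 2: phi(n) = (7-1)(17-1) = 6 * 16 = 96.
Step 3: Find d = 19^(-1) mod 96 = 91.
  Verify: 19 * 91 = 1729 = 1 (mod 96).
Step 4: C = 8^19 mod 119 = 36.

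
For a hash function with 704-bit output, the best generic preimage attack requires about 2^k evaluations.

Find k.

Step 1: The hash has a 704-bit output.
Step 2: Preimage resistance means: given a digest h(x), it should be infeasible to find any input that hashes to it.
With a 704-bit output there are 2^704 possible digests, so a generic brute-force preimage search costs about 2^704 evaluations.
Step 3: Security level = 704 bits.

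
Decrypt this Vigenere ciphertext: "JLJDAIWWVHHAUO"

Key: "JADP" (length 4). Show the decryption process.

Step 1: Key 'JADP' has length 4. Extended key: JADPJADPJADPJA
Step 2: Decrypt each position:
  J(9) - J(9) = 0 = A
  L(11) - A(0) = 11 = L
  J(9) - D(3) = 6 = G
  D(3) - P(15) = 14 = O
  A(0) - J(9) = 17 = R
  I(8) - A(0) = 8 = I
  W(22) - D(3) = 19 = T
  W(22) - P(15) = 7 = H
  V(21) - J(9) = 12 = M
  H(7) - A(0) = 7 = H
  H(7) - D(3) = 4 = E
  A(0) - P(15) = 11 = L
  U(20) - J(9) = 11 = L
  O(14) - A(0) = 14 = O
Plaintext: ALGORITHMHELLO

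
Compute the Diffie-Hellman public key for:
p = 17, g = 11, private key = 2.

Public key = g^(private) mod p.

Step 1: A = g^a mod p = 11^2 mod 17.
  11^1 mod 17 = 11
  11^2 mod 17 = (11 * 11) mod 17 = 2
Result: A = 2.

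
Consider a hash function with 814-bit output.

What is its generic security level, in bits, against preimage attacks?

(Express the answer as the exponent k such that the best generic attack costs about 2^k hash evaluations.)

Step 1: The hash has a 814-bit output.
Step 2: Preimage resistance means: given a digest h(x), it should be infeasible to find any input that hashes to it.
With a 814-bit output there are 2^814 possible digests, so a generic brute-force preimage search costs about 2^814 evaluations.
Step 3: Security level = 814 bits.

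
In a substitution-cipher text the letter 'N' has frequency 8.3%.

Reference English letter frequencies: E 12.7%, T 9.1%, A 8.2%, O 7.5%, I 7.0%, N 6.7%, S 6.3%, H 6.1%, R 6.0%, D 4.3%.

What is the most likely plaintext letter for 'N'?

Step 1: The observed frequency is 8.3%.
Step 2: Compare with English frequencies:
  E: 12.7% (difference: 4.4%)
  T: 9.1% (difference: 0.8%)
  A: 8.2% (difference: 0.1%) <-- closest
  O: 7.5% (difference: 0.8%)
  I: 7.0% (difference: 1.3%)
  N: 6.7% (difference: 1.6%)
  S: 6.3% (difference: 2.0%)
  H: 6.1% (difference: 2.2%)
  R: 6.0% (difference: 2.3%)
  D: 4.3% (difference: 4.0%)
Step 3: 'N' most likely represents 'A' (frequency 8.2%).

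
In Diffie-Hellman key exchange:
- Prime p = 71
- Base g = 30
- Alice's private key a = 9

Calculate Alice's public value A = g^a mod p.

Step 1: A = g^a mod p = 30^9 mod 71.
  30^1 mod 71 = 30
  30^2 mod 71 = (30 * 30) mod 71 = 48
  30^3 mod 71 = (48 * 30) mod 71 = 20
  30^4 mod 71 = (20 * 30) mod 71 = 32
  30^5 mod 71 = (32 * 30) mod 71 = 37
  30^6 mod 71 = (37 * 30) mod 71 = 45
  30^7 mod 71 = (45 * 30) mod 71 = 1
  30^8 mod 71 = (1 * 30) mod 71 = 30
  30^9 mod 71 = (30 * 30) mod 71 = 48
Result: A = 48.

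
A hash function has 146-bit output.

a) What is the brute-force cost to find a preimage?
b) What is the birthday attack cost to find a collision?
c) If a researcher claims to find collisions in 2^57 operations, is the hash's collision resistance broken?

Step 1: Preimage resistance requires brute-force of 2^146 operations.
Step 2: Collision resistance (birthday bound) = 2^(146/2) = 2^73.
Step 3: The claimed attack costs 2^57 operations.
Step 4: Since 2^57 < 2^73, the claimed attack beats the generic birthday bound, so collision resistance is broken.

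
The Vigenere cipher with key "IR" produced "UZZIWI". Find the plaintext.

Step 1: Extend key: IRIRIR
Step 2: Decrypt each letter (c - k) mod 26:
  U(20) - I(8) = (20-8) mod 26 = 12 = M
  Z(25) - R(17) = (25-17) mod 26 = 8 = I
  Z(25) - I(8) = (25-8) mod 26 = 17 = R
  I(8) - R(17) = (8-17) mod 26 = 17 = R
  W(22) - I(8) = (22-8) mod 26 = 14 = O
  I(8) - R(17) = (8-17) mod 26 = 17 = R
Plaintext: MIRROR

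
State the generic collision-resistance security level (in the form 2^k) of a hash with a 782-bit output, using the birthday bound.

Step 1: The birthday paradox gives collision probability ~50% after sqrt(2^n) = 2^(n/2) hashes.
Step 2: For 782-bit output: 2^(782/2) = 2^391.
Step 3: Approximately 2^391 hash computations needed.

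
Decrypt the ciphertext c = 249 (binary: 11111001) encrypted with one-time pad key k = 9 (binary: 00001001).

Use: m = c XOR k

Step 1: XOR ciphertext with key:
  Ciphertext: 11111001
  Key:        00001001
  XOR:        11110000
Step 2: Plaintext = 11110000 = 240 in decimal.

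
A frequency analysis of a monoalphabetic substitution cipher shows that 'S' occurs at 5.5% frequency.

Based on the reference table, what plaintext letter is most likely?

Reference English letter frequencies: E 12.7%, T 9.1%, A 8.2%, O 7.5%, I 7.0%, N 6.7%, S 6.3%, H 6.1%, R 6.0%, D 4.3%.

Step 1: The observed frequency is 5.5%.
Step 2: Compare with English frequencies:
  E: 12.7% (difference: 7.2%)
  T: 9.1% (difference: 3.6%)
  A: 8.2% (difference: 2.7%)
  O: 7.5% (difference: 2.0%)
  I: 7.0% (difference: 1.5%)
  N: 6.7% (difference: 1.2%)
  S: 6.3% (difference: 0.8%)
  H: 6.1% (difference: 0.6%)
  R: 6.0% (difference: 0.5%) <-- closest
  D: 4.3% (difference: 1.2%)
Step 3: 'S' most likely represents 'R' (frequency 6.0%).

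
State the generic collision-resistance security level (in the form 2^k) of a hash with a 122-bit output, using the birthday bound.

Step 1: The birthday paradox gives collision probability ~50% after sqrt(2^n) = 2^(n/2) hashes.
Step 2: For 122-bit output: 2^(122/2) = 2^61.
Step 3: Approximately 2^61 hash computations needed.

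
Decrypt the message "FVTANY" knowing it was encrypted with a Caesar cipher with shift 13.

Step 1: Reverse the shift by subtracting 13 from each letter position.
  F (position 5) -> position (5-13) mod 26 = 18 -> S
  V (position 21) -> position (21-13) mod 26 = 8 -> I
  T (position 19) -> position (19-13) mod 26 = 6 -> G
  A (position 0) -> position (0-13) mod 26 = 13 -> N
  N (position 13) -> position (13-13) mod 26 = 0 -> A
  Y (position 24) -> position (24-13) mod 26 = 11 -> L
Decrypted message: SIGNAL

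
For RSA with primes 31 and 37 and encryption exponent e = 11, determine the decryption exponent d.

Step 1: n = 31 * 37 = 1147.
Step 2: phi(n) = 30 * 36 = 1080.
Step 3: Find d such that 11 * d = 1 (mod 1080).
Step 4: d = 11^(-1) mod 1080 = 491.
Verification: 11 * 491 = 5401 = 5 * 1080 + 1.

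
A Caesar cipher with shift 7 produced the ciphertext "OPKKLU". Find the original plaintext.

Step 1: Reverse the shift by subtracting 7 from each letter position.
  O (position 14) -> position (14-7) mod 26 = 7 -> H
  P (position 15) -> position (15-7) mod 26 = 8 -> I
  K (position 10) -> position (10-7) mod 26 = 3 -> D
  K (position 10) -> position (10-7) mod 26 = 3 -> D
  L (position 11) -> position (11-7) mod 26 = 4 -> E
  U (position 20) -> position (20-7) mod 26 = 13 -> N
Decrypted message: HIDDEN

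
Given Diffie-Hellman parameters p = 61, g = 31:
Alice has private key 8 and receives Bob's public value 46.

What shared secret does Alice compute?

Step 1: s = B^a mod p = 46^8 mod 61.
  46^1 mod 61 = 46
  46^2 mod 61 = (46 * 46) mod 61 = 42
  46^3 mod 61 = (42 * 46) mod 61 = 41
  46^4 mod 61 = (41 * 46) mod 61 = 56
  46^5 mod 61 = (56 * 46) mod 61 = 14
  46^6 mod 61 = (14 * 46) mod 61 = 34
  46^7 mod 61 = (34 * 46) mod 61 = 39
  46^8 mod 61 = (39 * 46) mod 61 = 25
Result: shared secret = 25.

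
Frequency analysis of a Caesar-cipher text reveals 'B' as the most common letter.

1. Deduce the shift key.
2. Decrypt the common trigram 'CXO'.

Step 1: In English, 'E' is the most frequent letter (12.7%).
Step 2: The most frequent ciphertext letter is 'B' (position 1).
Step 3: Shift = (1 - 4) mod 26 = 23.
Step 4: Decrypt 'CXO' by shifting back 23:
  C -> F
  X -> A
  O -> R
Step 5: 'CXO' decrypts to 'FAR'.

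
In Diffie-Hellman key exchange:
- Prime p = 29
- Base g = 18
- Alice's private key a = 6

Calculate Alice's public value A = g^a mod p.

Step 1: A = g^a mod p = 18^6 mod 29.
  18^1 mod 29 = 18
  18^2 mod 29 = (18 * 18) mod 29 = 5
  18^3 mod 29 = (5 * 18) mod 29 = 3
  18^4 mod 29 = (3 * 18) mod 29 = 25
  18^5 mod 29 = (25 * 18) mod 29 = 15
  18^6 mod 29 = (15 * 18) mod 29 = 9
Result: A = 9.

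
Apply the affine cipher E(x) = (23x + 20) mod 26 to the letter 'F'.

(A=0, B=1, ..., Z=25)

Step 1: Convert 'F' to number: x = 5.
Step 2: E(5) = (23 * 5 + 20) mod 26 = 135 mod 26 = 5.
Step 3: Convert 5 back to letter: F.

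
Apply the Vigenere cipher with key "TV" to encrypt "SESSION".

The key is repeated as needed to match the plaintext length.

Step 1: Repeat key to match plaintext length:
  Plaintext: SESSION
  Key:       TVTVTVT
Step 2: Encrypt each letter:
  S(18) + T(19) = (18+19) mod 26 = 11 = L
  E(4) + V(21) = (4+21) mod 26 = 25 = Z
  S(18) + T(19) = (18+19) mod 26 = 11 = L
  S(18) + V(21) = (18+21) mod 26 = 13 = N
  I(8) + T(19) = (8+19) mod 26 = 1 = B
  O(14) + V(21) = (14+21) mod 26 = 9 = J
  N(13) + T(19) = (13+19) mod 26 = 6 = G
Ciphertext: LZLNBJG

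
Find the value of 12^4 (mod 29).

Step 1: Compute 12^4 mod 29 step by step, reducing modulo 29 at each step.
  12^1 mod 29 = 12
  12^2 mod 29 = (12 * 12) mod 29 = 28
  12^3 mod 29 = (28 * 12) mod 29 = 17
  12^4 mod 29 = (17 * 12) mod 29 = 1
Step 2: Result = 1.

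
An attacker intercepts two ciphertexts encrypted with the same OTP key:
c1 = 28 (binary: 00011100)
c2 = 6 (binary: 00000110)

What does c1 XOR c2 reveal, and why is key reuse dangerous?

Step 1: c1 XOR c2 = (m1 XOR k) XOR (m2 XOR k).
Step 2: By XOR associativity/commutativity: = m1 XOR m2 XOR k XOR k = m1 XOR m2.
Step 3: 00011100 XOR 00000110 = 00011010 = 26.
Step 4: The key cancels out! An attacker learns m1 XOR m2 = 26, revealing the relationship between plaintexts.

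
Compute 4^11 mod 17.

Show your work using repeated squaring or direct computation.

Step 1: Compute 4^11 mod 17 step by step, reducing modulo 17 at each step.
  4^1 mod 17 = 4
  4^2 mod 17 = (4 * 4) mod 17 = 16
  4^3 mod 17 = (16 * 4) mod 17 = 13
  4^4 mod 17 = (13 * 4) mod 17 = 1
  4^5 mod 17 = (1 * 4) mod 17 = 4
  4^6 mod 17 = (4 * 4) mod 17 = 16
  4^7 mod 17 = (16 * 4) mod 17 = 13
  4^8 mod 17 = (13 * 4) mod 17 = 1
  4^9 mod 17 = (1 * 4) mod 17 = 4
  4^10 mod 17 = (4 * 4) mod 17 = 16
  4^11 mod 17 = (16 * 4) mod 17 = 13
Step 2: Result = 13.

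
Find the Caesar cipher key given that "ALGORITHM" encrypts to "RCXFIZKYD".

Step 1: Compare first letters: A (position 0) -> R (position 17).
Step 2: Shift = (17 - 0) mod 26 = 17.
The shift value is 17.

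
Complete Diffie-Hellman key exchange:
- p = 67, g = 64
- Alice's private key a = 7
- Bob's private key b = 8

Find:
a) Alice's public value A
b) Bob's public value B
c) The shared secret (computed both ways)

Step 1: A = g^a mod p = 64^7 mod 67 = 24.
Step 2: B = g^b mod p = 64^8 mod 67 = 62.
Step 3: Alice computes s = B^a mod p = 62^7 mod 67 = 64.
Step 4: Bob computes s = A^b mod p = 24^8 mod 67 = 64.
Both sides agree: shared secret = 64.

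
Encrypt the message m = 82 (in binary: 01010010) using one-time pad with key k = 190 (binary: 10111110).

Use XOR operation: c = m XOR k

Step 1: Write out the XOR operation bit by bit:
  Message: 01010010
  Key:     10111110
  XOR:     11101100
Step 2: Convert to decimal: 11101100 = 236.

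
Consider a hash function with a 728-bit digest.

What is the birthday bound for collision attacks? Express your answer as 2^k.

Step 1: The birthday paradox gives collision probability ~50% after sqrt(2^n) = 2^(n/2) hashes.
Step 2: For 728-bit output: 2^(728/2) = 2^364.
Step 3: Approximately 2^364 hash computations needed.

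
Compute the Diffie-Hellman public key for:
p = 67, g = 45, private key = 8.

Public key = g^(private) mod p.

Step 1: A = g^a mod p = 45^8 mod 67.
  45^1 mod 67 = 45
  45^2 mod 67 = (45 * 45) mod 67 = 15
  45^3 mod 67 = (15 * 45) mod 67 = 5
  45^4 mod 67 = (5 * 45) mod 67 = 24
  45^5 mod 67 = (24 * 45) mod 67 = 8
  45^6 mod 67 = (8 * 45) mod 67 = 25
  45^7 mod 67 = (25 * 45) mod 67 = 53
  45^8 mod 67 = (53 * 45) mod 67 = 40
Result: A = 40.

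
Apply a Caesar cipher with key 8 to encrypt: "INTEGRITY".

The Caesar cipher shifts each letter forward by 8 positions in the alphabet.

Step 1: For each letter, shift forward by 8 positions (mod 26).
  I (position 8) -> position (8+8) mod 26 = 16 -> Q
  N (position 13) -> position (13+8) mod 26 = 21 -> V
  T (position 19) -> position (19+8) mod 26 = 1 -> B
  E (position 4) -> position (4+8) mod 26 = 12 -> M
  G (position 6) -> position (6+8) mod 26 = 14 -> O
  R (position 17) -> position (17+8) mod 26 = 25 -> Z
  I (position 8) -> position (8+8) mod 26 = 16 -> Q
  T (position 19) -> position (19+8) mod 26 = 1 -> B
  Y (position 24) -> position (24+8) mod 26 = 6 -> G
Result: QVBMOZQBG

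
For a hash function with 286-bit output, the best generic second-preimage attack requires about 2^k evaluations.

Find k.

Step 1: The hash has a 286-bit output.
Step 2: Second-preimage resistance means: given a specific input x, it should be infeasible to find a different y with h(y) = h(x).
With a 286-bit output, a generic search for a second preimage costs about 2^286 evaluations (each trial matches the fixed target with probability 2^-286).
Step 3: Security level = 286 bits.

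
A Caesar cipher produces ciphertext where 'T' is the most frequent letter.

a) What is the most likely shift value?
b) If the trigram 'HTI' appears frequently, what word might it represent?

Step 1: In English, 'E' is the most frequent letter (12.7%).
Step 2: The most frequent ciphertext letter is 'T' (position 19).
Step 3: Shift = (19 - 4) mod 26 = 15.
Step 4: Decrypt 'HTI' by shifting back 15:
  H -> S
  T -> E
  I -> T
Step 5: 'HTI' decrypts to 'SET'.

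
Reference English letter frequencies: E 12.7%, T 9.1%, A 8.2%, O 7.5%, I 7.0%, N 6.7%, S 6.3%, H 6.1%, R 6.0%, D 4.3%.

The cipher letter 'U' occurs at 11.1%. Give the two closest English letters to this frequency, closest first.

Step 1: Observed frequency of 'U' is 11.1%.
Step 2: Compute distances to each reference frequency and sort:
  E (12.7%): difference = 1.6% <-- BEST
  T (9.1%): difference = 2.0% <-- RUNNER-UP
  A (8.2%): difference = 2.9%
  O (7.5%): difference = 3.6%
  I (7.0%): difference = 4.1%
Step 3: Most likely is 'E' (12.7%, diff 1.6%); second most likely is 'T' (9.1%, diff 2.0%).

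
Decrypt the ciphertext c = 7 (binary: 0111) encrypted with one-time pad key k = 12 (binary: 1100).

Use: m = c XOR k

Step 1: XOR ciphertext with key:
  Ciphertext: 0111
  Key:        1100
  XOR:        1011
Step 2: Plaintext = 1011 = 11 in decimal.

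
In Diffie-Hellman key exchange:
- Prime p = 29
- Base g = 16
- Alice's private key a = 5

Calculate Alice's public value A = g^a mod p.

Step 1: A = g^a mod p = 16^5 mod 29.
  16^1 mod 29 = 16
  16^2 mod 29 = (16 * 16) mod 29 = 24
  16^3 mod 29 = (24 * 16) mod 29 = 7
  16^4 mod 29 = (7 * 16) mod 29 = 25
  16^5 mod 29 = (25 * 16) mod 29 = 23
Result: A = 23.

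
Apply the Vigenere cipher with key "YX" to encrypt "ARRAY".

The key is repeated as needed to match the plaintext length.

Step 1: Repeat key to match plaintext length:
  Plaintext: ARRAY
  Key:       YXYXY
Step 2: Encrypt each letter:
  A(0) + Y(24) = (0+24) mod 26 = 24 = Y
  R(17) + X(23) = (17+23) mod 26 = 14 = O
  R(17) + Y(24) = (17+24) mod 26 = 15 = P
  A(0) + X(23) = (0+23) mod 26 = 23 = X
  Y(24) + Y(24) = (24+24) mod 26 = 22 = W
Ciphertext: YOPXW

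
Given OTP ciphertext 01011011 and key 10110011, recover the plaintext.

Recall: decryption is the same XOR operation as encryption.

Step 1: XOR ciphertext with key:
  Ciphertext: 01011011
  Key:        10110011
  XOR:        11101000
Step 2: Plaintext = 11101000 = 232 in decimal.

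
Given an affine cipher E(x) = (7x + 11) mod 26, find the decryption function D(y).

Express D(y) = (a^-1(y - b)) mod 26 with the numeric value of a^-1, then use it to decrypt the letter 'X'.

Step 1: Find a^-1, the modular inverse of 7 mod 26.
Step 2: We need 7 * a^-1 = 1 (mod 26).
Step 3: 7 * 15 = 105 = 4 * 26 + 1, so a^-1 = 15.
Step 4: D(y) = 15(y - 11) mod 26.
Step 5: Apply to 'X' (y = 23): D(23) = 15 * (23 - 11) mod 26 = 15 * 12 mod 26 = 24 -> 'Y'.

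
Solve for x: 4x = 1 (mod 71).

Step 1: We need x such that 4 * x = 1 (mod 71).
Step 2: Using the extended Euclidean algorithm or trial:
  4 * 18 = 72 = 1 * 71 + 1.
Step 3: Since 72 mod 71 = 1, the inverse is x = 18.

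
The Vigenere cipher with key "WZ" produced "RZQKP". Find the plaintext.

Step 1: Extend key: WZWZW
Step 2: Decrypt each letter (c - k) mod 26:
  R(17) - W(22) = (17-22) mod 26 = 21 = V
  Z(25) - Z(25) = (25-25) mod 26 = 0 = A
  Q(16) - W(22) = (16-22) mod 26 = 20 = U
  K(10) - Z(25) = (10-25) mod 26 = 11 = L
  P(15) - W(22) = (15-22) mod 26 = 19 = T
Plaintext: VAULT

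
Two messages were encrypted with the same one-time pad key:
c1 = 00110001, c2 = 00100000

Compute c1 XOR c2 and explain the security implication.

Step 1: c1 XOR c2 = (m1 XOR k) XOR (m2 XOR k).
Step 2: By XOR associativity/commutativity: = m1 XOR m2 XOR k XOR k = m1 XOR m2.
Step 3: 00110001 XOR 00100000 = 00010001 = 17.
Step 4: The key cancels out! An attacker learns m1 XOR m2 = 17, revealing the relationship between plaintexts.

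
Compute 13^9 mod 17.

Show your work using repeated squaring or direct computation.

Step 1: Compute 13^9 mod 17 step by step, reducing modulo 17 at each step.
  13^1 mod 17 = 13
  13^2 mod 17 = (13 * 13) mod 17 = 16
  13^3 mod 17 = (16 * 13) mod 17 = 4
  13^4 mod 17 = (4 * 13) mod 17 = 1
  13^5 mod 17 = (1 * 13) mod 17 = 13
  13^6 mod 17 = (13 * 13) mod 17 = 16
  13^7 mod 17 = (16 * 13) mod 17 = 4
  13^8 mod 17 = (4 * 13) mod 17 = 1
  13^9 mod 17 = (1 * 13) mod 17 = 13
Step 2: Result = 13.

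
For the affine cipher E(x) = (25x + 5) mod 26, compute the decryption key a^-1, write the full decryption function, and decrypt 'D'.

Step 1: Find a^-1, the modular inverse of 25 mod 26.
Step 2: We need 25 * a^-1 = 1 (mod 26).
Step 3: 25 * 25 = 625 = 24 * 26 + 1, so a^-1 = 25.
Step 4: D(y) = 25(y - 5) mod 26.
Step 5: Apply to 'D' (y = 3): D(3) = 25 * (3 - 5) mod 26 = 25 * -2 mod 26 = 2 -> 'C'.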